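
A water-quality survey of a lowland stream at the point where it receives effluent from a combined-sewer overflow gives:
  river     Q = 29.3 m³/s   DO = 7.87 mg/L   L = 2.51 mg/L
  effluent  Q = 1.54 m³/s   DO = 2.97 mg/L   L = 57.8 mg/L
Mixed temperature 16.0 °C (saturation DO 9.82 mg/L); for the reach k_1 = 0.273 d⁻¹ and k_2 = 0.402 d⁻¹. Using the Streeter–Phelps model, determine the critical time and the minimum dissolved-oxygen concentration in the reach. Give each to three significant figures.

t_c ≈ 1.30 d; minimum DO ≈ 7.31 mg/L

Mixed DO = (29.3×7.87 + 1.54×2.97)/(29.3+1.54) = 235.2/30.84 = 7.625 mg/L.
Mixed L₀ = (29.3×2.51 + 1.54×57.8)/(30.84) = 162.6/30.84 = 5.271 mg/L.
Initial deficit D₀ = C_s − DO₀ = 9.82 − 7.625 = 2.195 mg/L.
t_c = (1/0.1290) ln[(0.402/0.273)(1 − 2.195×0.1290/(0.273×5.271))] = 7.752 × ln(1.183) = 1.301 d.
D_c = (0.273/0.402) × 5.271 × e^(−0.273×1.301) = 0.6791 × 5.271 × 0.7010 = 2.509 mg/L.
Minimum DO = 9.82 − 2.509 = 7.311 mg/L.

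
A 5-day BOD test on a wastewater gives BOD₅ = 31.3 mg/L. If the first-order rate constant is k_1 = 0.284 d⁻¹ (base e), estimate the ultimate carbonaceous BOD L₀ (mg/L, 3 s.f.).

L₀ ≈ 41.3 mg/L

BOD₅ = L₀(1 − e^(−5k_1)) ⇒ L₀ = BOD₅ / (1 − e^(−5×0.284))
= 31.3 / (1 − 0.2417) = 31.3 / 0.7583 = 41.28 mg/L.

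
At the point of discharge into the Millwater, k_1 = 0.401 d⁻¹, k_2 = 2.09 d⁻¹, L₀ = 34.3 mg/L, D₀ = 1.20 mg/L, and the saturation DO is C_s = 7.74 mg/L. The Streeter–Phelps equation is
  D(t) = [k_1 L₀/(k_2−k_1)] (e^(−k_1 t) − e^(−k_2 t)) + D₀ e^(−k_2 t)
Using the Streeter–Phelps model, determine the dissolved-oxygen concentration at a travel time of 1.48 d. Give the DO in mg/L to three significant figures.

k_1 L₀/(k_2−k_1) = 0.401×34.3/(2.09−0.401) = 13.75/1.689 = 8.143 mg/L.
e^(−k_1 t) = e^(−0.401×1.480) = 0.5524; e^(−k_2 t) = e^(−2.09×1.480) = 0.04536.
D = 8.143 × (0.5524 − 0.04536) + 1.20 × 0.04536 = 4.129 + 0.05443 = 4.184 mg/L.
DO = C_s − D = 7.74 − 4.184 = 3.556 mg/L.

DO ≈ 3.56 mg/L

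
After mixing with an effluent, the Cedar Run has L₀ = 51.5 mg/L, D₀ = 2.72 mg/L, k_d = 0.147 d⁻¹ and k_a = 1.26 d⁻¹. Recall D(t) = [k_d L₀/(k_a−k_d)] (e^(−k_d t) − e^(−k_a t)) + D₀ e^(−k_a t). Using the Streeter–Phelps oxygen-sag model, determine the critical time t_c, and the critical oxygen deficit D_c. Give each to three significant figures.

t_c ≈ 1.47 d; D_c ≈ 4.84 mg/L

With k_a/k_d = 8.571 and 1 − D₀(k_a−k_d)/(k_d L₀) = 0.6001,
t_c = ln(8.571 × 0.6001) / (1.26 − 0.147) = ln(5.144) / 1.113 = 1.638/1.113 = 1.472 d.
D_c = (k_d/k_a) L₀ e^(−k_d t_c) = (0.147/1.26) × 51.5 × e^(−0.147×1.472) = 0.1167 × 51.5 × 0.8055 = 4.840 mg/L.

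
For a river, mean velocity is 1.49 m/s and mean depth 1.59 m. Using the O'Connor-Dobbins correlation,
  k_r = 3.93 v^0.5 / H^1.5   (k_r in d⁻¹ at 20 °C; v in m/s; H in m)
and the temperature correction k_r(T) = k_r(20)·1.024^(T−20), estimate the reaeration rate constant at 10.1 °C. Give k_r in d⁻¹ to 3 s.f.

k_r ≈ 1.89 d⁻¹

k_r(20) = 3.93 × 1.49^0.5 / 1.59^1.5 = 3.93 × 1.221 / 2.005 = 2.393 d⁻¹.
k_r(10.1) = 2.393 × 1.024^(10.1−20) = 2.393 × 0.7907 = 1.892 d⁻¹.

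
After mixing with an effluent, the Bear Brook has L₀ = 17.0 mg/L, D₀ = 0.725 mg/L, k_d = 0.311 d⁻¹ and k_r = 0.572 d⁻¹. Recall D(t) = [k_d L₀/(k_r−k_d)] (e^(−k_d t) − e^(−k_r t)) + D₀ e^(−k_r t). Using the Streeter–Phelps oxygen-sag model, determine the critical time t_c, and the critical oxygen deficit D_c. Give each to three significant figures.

With k_r/k_d = 1.839 and 1 − D₀(k_r−k_d)/(k_d L₀) = 0.9642,
t_c = ln(1.839 × 0.9642) / (0.572 − 0.311) = ln(1.773) / 0.2610 = 0.5729/0.2610 = 2.195 d.
D_c = (k_d/k_r) L₀ e^(−k_d t_c) = (0.311/0.572) × 17.0 × e^(−0.311×2.195) = 0.5437 × 17.0 × 0.5053 = 4.670 mg/L.

t_c ≈ 2.20 d; D_c ≈ 4.67 mg/L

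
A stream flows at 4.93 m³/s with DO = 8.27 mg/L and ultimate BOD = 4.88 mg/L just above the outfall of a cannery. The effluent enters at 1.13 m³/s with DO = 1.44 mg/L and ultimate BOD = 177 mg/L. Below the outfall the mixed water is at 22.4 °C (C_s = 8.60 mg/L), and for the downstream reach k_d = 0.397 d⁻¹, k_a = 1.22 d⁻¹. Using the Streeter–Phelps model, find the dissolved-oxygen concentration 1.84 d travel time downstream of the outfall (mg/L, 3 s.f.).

DO ≈ 1.73 mg/L

Mixed DO = (4.93×8.27 + 1.13×1.44)/(4.93+1.13) = 42.40/6.060 = 6.996 mg/L.
Mixed L₀ = (4.93×4.88 + 1.13×177)/(6.060) = 224.1/6.060 = 36.97 mg/L.
Initial deficit D₀ = C_s − DO₀ = 8.60 − 6.996 = 1.604 mg/L.
D(1.84) = [0.397×36.97/(1.22−0.397)](e^(−0.397×1.84) − e^(−1.22×1.84)) + 1.604 e^(−1.22×1.84)
= 17.84 × (0.4817 − 0.1059) + 1.604 × 0.1059 = 6.871 mg/L.
DO = 8.60 − 6.871 = 1.729 mg/L.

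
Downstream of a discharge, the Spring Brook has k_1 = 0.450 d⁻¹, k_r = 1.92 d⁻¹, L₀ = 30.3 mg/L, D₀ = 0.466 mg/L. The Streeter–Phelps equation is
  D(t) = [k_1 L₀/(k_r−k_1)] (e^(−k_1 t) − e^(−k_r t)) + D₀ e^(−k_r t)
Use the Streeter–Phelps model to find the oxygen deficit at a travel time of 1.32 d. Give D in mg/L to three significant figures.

D ≈ 4.42 mg/L

k_1 L₀/(k_r−k_1) = 0.450×30.3/(1.92−0.450) = 13.63/1.470 = 9.276 mg/L.
e^(−k_1 t) = e^(−0.450×1.320) = 0.5521; e^(−k_r t) = e^(−1.92×1.320) = 0.07931.
D = 9.276 × (0.5521 − 0.07931) + 0.466 × 0.07931 = 4.386 + 0.03696 = 4.422 mg/L.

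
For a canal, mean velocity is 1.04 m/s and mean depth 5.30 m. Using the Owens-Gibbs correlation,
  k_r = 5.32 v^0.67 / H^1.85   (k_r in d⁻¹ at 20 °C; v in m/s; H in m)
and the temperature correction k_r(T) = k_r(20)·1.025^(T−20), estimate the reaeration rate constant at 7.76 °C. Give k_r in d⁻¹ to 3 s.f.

k_r(20) = 5.32 × 1.04^0.67 / 5.30^1.85 = 5.32 × 1.027 / 21.87 = 0.2497 d⁻¹.
k_r(7.76) = 0.2497 × 1.025^(7.76−20) = 0.2497 × 0.7392 = 0.1846 d⁻¹.

k_r ≈ 0.185 d⁻¹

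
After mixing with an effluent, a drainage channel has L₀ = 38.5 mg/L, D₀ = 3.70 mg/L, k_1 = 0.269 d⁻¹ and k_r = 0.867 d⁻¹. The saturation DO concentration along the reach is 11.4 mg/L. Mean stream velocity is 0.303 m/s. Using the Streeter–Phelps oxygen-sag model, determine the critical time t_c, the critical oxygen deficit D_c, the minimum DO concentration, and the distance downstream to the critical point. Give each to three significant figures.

t_c ≈ 1.56 d; D_c ≈ 7.86 mg/L; min DO ≈ 3.54 mg/L; x_c ≈ 40.7 km

With k_r/k_1 = 3.223 and 1 − D₀(k_r−k_1)/(k_1 L₀) = 0.7864,
t_c = ln(3.223 × 0.7864) / (0.867 − 0.269) = ln(2.534) / 0.5980 = 0.9300/0.5980 = 1.555 d.
L(t_c) = L₀ e^(−k_1 t_c) = 38.5 × 0.6581 = 25.34 mg/L, and at the critical point k_r D_c = k_1 L, so D_c = (0.269/0.867) × 25.34 = 7.862 mg/L.
Minimum DO = C_s − D_c = 11.4 − 7.862 = 3.538 mg/L.
x_c = v t_c = 0.303 m/s × 1.555 d × 86400 s/d = 40710 m ≈ 40.7 km.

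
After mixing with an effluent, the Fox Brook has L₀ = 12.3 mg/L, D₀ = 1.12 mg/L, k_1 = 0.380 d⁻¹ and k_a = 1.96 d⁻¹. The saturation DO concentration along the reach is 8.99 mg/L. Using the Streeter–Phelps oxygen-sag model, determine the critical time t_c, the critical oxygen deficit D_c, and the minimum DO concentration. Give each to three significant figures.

t_c ≈ 0.737 d; D_c ≈ 1.80 mg/L; min DO ≈ 7.19 mg/L

With k_a/k_1 = 5.158 and 1 − D₀(k_a−k_1)/(k_1 L₀) = 0.6214,
t_c = ln(5.158 × 0.6214) / (1.96 − 0.380) = ln(3.205) / 1.580 = 1.165/1.580 = 0.7372 d.
D_c = (k_1/k_a) L₀ e^(−k_1 t_c) = (0.380/1.96) × 12.3 × e^(−0.380×0.7372) = 0.1939 × 12.3 × 0.7557 = 1.802 mg/L.
Minimum DO = C_s − D_c = 8.99 − 1.802 = 7.188 mg/L.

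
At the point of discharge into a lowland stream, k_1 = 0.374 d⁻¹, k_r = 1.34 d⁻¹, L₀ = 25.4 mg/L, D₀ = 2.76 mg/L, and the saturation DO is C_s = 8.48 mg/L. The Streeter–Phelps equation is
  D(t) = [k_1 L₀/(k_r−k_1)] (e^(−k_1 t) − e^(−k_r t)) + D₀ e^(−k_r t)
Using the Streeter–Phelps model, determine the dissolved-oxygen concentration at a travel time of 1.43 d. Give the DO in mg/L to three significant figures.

k_1 L₀/(k_r−k_1) = 0.374×25.4/(1.34−0.374) = 9.500/0.9660 = 9.834 mg/L.
e^(−k_1 t) = e^(−0.374×1.430) = 0.5858; e^(−k_r t) = e^(−1.34×1.430) = 0.1472.
D = 9.834 × (0.5858 − 0.1472) + 2.76 × 0.1472 = 4.313 + 0.4062 = 4.719 mg/L.
DO = C_s − D = 8.48 − 4.719 = 3.761 mg/L.

DO ≈ 3.76 mg/L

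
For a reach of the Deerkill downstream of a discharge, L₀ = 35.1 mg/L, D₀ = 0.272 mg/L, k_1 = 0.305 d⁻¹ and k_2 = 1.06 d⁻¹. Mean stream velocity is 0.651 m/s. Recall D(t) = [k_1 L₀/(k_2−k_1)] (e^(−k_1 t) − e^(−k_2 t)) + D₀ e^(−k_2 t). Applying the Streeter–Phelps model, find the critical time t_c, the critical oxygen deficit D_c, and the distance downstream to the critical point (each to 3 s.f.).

With k_2/k_1 = 3.475 and 1 − D₀(k_2−k_1)/(k_1 L₀) = 0.9808,
t_c = ln(3.475 × 0.9808) / (1.06 − 0.305) = ln(3.409) / 0.7550 = 1.226/0.7550 = 1.624 d.
D_c = (k_1/k_2) L₀ e^(−k_1 t_c) = (0.305/1.06) × 35.1 × e^(−0.305×1.624) = 0.2877 × 35.1 × 0.6093 = 6.154 mg/L.
x_c = v t_c = 0.651 m/s × 1.624 d × 86400 s/d = 91360 m ≈ 91.4 km.

t_c ≈ 1.62 d; D_c ≈ 6.15 mg/L; x_c ≈ 91.4 km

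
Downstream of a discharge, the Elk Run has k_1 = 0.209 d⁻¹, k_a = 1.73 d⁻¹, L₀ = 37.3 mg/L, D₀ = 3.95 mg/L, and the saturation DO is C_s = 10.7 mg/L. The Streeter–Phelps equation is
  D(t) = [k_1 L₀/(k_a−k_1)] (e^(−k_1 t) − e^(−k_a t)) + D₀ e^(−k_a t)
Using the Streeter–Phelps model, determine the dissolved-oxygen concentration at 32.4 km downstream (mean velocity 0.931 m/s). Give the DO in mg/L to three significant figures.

DO ≈ 6.57 mg/L

Travel time t = x/v = 32.4 km / (0.931 m/s) = 32400 m / 0.931 m/s = 34800 s = 0.4028 d.
k_1 L₀/(k_a−k_1) = 0.209×37.3/(1.73−0.209) = 7.796/1.521 = 5.125 mg/L.
e^(−k_1 t) = e^(−0.209×0.4028) = 0.9193; e^(−k_a t) = e^(−1.73×0.4028) = 0.4982.
D = 5.125 × (0.9193 − 0.4982) + 3.95 × 0.4982 = 2.158 + 1.968 = 4.126 mg/L.
DO = C_s − D = 10.7 − 4.126 = 6.574 mg/L.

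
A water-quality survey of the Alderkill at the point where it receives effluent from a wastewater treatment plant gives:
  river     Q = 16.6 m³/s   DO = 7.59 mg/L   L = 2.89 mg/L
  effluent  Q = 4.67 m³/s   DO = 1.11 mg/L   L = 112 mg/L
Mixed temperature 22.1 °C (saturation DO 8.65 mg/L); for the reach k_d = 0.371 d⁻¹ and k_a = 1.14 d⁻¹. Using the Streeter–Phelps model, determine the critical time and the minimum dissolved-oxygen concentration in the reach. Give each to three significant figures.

t_c ≈ 1.18 d; minimum DO ≈ 3.02 mg/L

Mixed DO = (16.6×7.59 + 4.67×1.11)/(16.6+4.67) = 131.2/21.27 = 6.167 mg/L.
Mixed L₀ = (16.6×2.89 + 4.67×112)/(21.27) = 571.0/21.27 = 26.85 mg/L.
Initial deficit D₀ = C_s − DO₀ = 8.65 − 6.167 = 2.483 mg/L.
t_c = (1/0.7690) ln[(1.14/0.371)(1 − 2.483×0.7690/(0.371×26.85))] = 1.300 × ln(2.484) = 1.183 d.
D_c = (0.371/1.14) × 26.85 × e^(−0.371×1.183) = 0.3254 × 26.85 × 0.6447 = 5.633 mg/L.
Minimum DO = 8.65 − 5.633 = 3.017 mg/L.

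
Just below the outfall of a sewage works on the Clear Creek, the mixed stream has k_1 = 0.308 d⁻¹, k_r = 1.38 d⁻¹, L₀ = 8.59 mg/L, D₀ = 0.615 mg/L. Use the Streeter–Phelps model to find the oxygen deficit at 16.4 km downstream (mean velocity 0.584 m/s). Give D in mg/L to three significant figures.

Travel time t = x/v = 16.4 km / (0.584 m/s) = 16400 m / 0.584 m/s = 28080 s = 0.3250 d.
k_1 L₀/(k_r−k_1) = 0.308×8.59/(1.38−0.308) = 2.646/1.072 = 2.468 mg/L.
e^(−k_1 t) = e^(−0.308×0.3250) = 0.9047; e^(−k_r t) = e^(−1.38×0.3250) = 0.6386.
D = 2.468 × (0.9047 − 0.6386) + 0.615 × 0.6386 = 0.6569 + 0.3927 = 1.050 mg/L.

D ≈ 1.05 mg/L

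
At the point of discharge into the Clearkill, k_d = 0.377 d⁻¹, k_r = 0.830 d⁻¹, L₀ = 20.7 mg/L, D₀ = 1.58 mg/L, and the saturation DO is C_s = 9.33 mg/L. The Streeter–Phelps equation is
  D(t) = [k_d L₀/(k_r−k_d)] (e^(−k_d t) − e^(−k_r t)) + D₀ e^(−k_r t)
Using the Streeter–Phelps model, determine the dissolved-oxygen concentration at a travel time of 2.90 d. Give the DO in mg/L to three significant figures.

DO ≈ 4.97 mg/L

k_d L₀/(k_r−k_d) = 0.377×20.7/(0.830−0.377) = 7.804/0.4530 = 17.23 mg/L.
e^(−k_d t) = e^(−0.377×2.900) = 0.3351; e^(−k_r t) = e^(−0.830×2.900) = 0.09009.
D = 17.23 × (0.3351 − 0.09009) + 1.58 × 0.09009 = 4.221 + 0.1423 = 4.363 mg/L.
DO = C_s − D = 9.33 − 4.363 = 4.967 mg/L.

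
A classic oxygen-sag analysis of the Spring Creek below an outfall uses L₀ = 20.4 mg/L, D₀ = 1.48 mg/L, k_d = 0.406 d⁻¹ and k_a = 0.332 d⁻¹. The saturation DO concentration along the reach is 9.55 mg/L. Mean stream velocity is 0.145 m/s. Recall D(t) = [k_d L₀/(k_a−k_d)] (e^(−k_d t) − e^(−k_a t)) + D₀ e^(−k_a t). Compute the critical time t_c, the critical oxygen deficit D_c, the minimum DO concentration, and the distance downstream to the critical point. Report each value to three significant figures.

With k_a/k_d = 0.8177 and 1 − D₀(k_a−k_d)/(k_d L₀) = 1.013,
t_c = ln(0.8177 × 1.013) / (0.332 − 0.406) = ln(0.8285) / -0.07400 = -0.1881/-0.07400 = 2.542 d.
D_c = (k_d/k_a) L₀ e^(−k_d t_c) = (0.406/0.332) × 20.4 × e^(−0.406×2.542) = 1.223 × 20.4 × 0.3563 = 8.889 mg/L.
Minimum DO = C_s − D_c = 9.55 − 8.889 = 0.6607 mg/L.
x_c = v t_c = 0.145 m/s × 2.542 d × 86400 s/d = 31840 m ≈ 31.8 km.

t_c ≈ 2.54 d; D_c ≈ 8.89 mg/L; min DO ≈ 0.661 mg/L; x_c ≈ 31.8 km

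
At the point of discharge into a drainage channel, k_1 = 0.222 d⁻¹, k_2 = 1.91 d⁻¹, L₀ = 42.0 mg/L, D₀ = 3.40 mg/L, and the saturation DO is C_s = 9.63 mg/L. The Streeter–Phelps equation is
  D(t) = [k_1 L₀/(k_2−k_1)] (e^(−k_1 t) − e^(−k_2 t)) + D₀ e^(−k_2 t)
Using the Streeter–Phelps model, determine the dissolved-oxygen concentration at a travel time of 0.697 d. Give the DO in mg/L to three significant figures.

k_1 L₀/(k_2−k_1) = 0.222×42.0/(1.91−0.222) = 9.324/1.688 = 5.524 mg/L.
e^(−k_1 t) = e^(−0.222×0.6970) = 0.8566; e^(−k_2 t) = e^(−1.91×0.6970) = 0.2641.
D = 5.524 × (0.8566 − 0.2641) + 3.40 × 0.2641 = 3.273 + 0.8981 = 4.171 mg/L.
DO = C_s − D = 9.63 − 4.171 = 5.459 mg/L.

DO ≈ 5.46 mg/L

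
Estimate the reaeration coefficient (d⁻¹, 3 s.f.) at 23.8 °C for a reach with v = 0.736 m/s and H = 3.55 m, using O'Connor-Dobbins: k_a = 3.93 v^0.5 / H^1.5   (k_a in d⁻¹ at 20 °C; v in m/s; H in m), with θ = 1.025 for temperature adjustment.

k_a ≈ 0.554 d⁻¹

k_a(20) = 3.93 × 0.736^0.5 / 3.55^1.5 = 3.93 × 0.8579 / 6.689 = 0.5041 d⁻¹.
k_a(23.8) = 0.5041 × 1.025^(23.8−20) = 0.5041 × 1.098 = 0.5537 d⁻¹.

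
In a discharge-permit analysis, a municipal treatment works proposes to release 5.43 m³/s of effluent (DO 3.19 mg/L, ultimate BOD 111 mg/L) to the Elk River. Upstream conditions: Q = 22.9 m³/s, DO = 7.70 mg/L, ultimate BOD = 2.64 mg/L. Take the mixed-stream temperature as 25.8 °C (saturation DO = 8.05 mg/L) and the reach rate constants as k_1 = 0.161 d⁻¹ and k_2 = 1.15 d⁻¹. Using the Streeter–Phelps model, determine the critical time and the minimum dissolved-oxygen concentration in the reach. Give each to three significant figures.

Mixed DO = (22.9×7.70 + 5.43×3.19)/(22.9+5.43) = 193.7/28.33 = 6.836 mg/L.
Mixed L₀ = (22.9×2.64 + 5.43×111)/(28.33) = 663.2/28.33 = 23.41 mg/L.
Initial deficit D₀ = C_s − DO₀ = 8.05 − 6.836 = 1.214 mg/L.
t_c = (1/0.9890) ln[(1.15/0.161)(1 − 1.214×0.9890/(0.161×23.41))] = 1.011 × ln(4.867) = 1.600 d.
D_c = (0.161/1.15) × 23.41 × e^(−0.161×1.600) = 0.1400 × 23.41 × 0.7729 = 2.533 mg/L.
Minimum DO = 8.05 − 2.533 = 5.517 mg/L.

t_c ≈ 1.60 d; minimum DO ≈ 5.52 mg/L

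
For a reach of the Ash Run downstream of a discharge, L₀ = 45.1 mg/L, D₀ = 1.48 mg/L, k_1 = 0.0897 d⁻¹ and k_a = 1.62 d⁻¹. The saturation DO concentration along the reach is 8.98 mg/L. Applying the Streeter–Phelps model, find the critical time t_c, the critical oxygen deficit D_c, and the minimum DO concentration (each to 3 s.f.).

With k_a/k_1 = 18.06 and 1 − D₀(k_a−k_1)/(k_1 L₀) = 0.4402,
t_c = ln(18.06 × 0.4402) / (1.62 − 0.0897) = ln(7.949) / 1.530 = 2.073/1.530 = 1.355 d.
D_c = (k_1/k_a) L₀ e^(−k_1 t_c) = (0.0897/1.62) × 45.1 × e^(−0.0897×1.355) = 0.05537 × 45.1 × 0.8856 = 2.211 mg/L.
Minimum DO = C_s − D_c = 8.98 − 2.211 = 6.769 mg/L.

t_c ≈ 1.35 d; D_c ≈ 2.21 mg/L; min DO ≈ 6.77 mg/L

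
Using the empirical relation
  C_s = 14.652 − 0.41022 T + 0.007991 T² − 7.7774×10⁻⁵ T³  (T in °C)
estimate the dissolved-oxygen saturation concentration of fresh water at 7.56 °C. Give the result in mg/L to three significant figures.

C_s = 14.652 − 0.41022×7.56 + 0.007991×7.56² − 7.7774×10⁻⁵×7.56³ = 11.97 mg/L.

C_s ≈ 12.0 mg/L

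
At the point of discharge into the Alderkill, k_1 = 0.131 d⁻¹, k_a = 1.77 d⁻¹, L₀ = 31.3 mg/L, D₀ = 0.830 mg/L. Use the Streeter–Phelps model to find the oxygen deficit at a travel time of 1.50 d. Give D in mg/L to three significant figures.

D ≈ 1.94 mg/L

k_1 L₀/(k_a−k_1) = 0.131×31.3/(1.77−0.131) = 4.100/1.639 = 2.502 mg/L.
e^(−k_1 t) = e^(−0.131×1.500) = 0.8216; e^(−k_a t) = e^(−1.77×1.500) = 0.07030.
D = 2.502 × (0.8216 − 0.07030) + 0.830 × 0.07030 = 1.880 + 0.05835 = 1.938 mg/L.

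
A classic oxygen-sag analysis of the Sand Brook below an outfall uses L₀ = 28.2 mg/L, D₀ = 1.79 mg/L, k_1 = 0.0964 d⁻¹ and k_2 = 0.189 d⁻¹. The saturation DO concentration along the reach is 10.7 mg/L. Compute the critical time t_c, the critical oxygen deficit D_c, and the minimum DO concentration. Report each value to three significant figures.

t_c = [1/(k_2−k_1)] ln[(k_2/k_1)(1 − D₀(k_2−k_1)/(k_1 L₀))]
= [1/(0.189−0.0964)] ln[(0.189/0.0964)(1 − 1.79×0.09260/(0.0964×28.2))]
= (1/0.09260) ln[1.961 × 0.9390] = 10.80 × ln(1.841) = 10.80 × 0.6103 = 6.591 d.
L(t_c) = L₀ e^(−k_1 t_c) = 28.2 × 0.5297 = 14.94 mg/L, and at the critical point k_2 D_c = k_1 L, so D_c = (0.0964/0.189) × 14.94 = 7.619 mg/L.
Minimum DO = C_s − D_c = 10.7 − 7.619 = 3.081 mg/L.

t_c ≈ 6.59 d; D_c ≈ 7.62 mg/L; min DO ≈ 3.08 mg/L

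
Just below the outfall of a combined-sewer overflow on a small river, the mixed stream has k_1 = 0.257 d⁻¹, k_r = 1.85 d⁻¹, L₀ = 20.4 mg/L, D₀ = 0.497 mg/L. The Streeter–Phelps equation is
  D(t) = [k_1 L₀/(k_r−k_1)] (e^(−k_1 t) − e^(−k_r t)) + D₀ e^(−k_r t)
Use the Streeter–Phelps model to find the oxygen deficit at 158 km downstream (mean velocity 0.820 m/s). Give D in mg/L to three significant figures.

D ≈ 1.81 mg/L

Travel time t = x/v = 158 km / (0.820 m/s) = 158000 m / 0.820 m/s = 192700 s = 2.230 d.
k_1 L₀/(k_r−k_1) = 0.257×20.4/(1.85−0.257) = 5.243/1.593 = 3.291 mg/L.
e^(−k_1 t) = e^(−0.257×2.230) = 0.5638; e^(−k_r t) = e^(−1.85×2.230) = 0.01615.
D = 3.291 × (0.5638 − 0.01615) + 0.497 × 0.01615 = 1.802 + 0.008027 = 1.810 mg/L.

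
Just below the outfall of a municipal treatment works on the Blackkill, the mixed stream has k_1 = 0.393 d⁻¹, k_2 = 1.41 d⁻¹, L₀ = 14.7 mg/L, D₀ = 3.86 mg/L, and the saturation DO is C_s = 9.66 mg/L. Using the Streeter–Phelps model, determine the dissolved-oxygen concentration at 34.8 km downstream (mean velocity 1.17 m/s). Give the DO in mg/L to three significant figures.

DO ≈ 5.82 mg/L

Travel time t = x/v = 34.8 km / (1.17 m/s) = 34800 m / 1.17 m/s = 29740 s = 0.3443 d.
k_1 L₀/(k_2−k_1) = 0.393×14.7/(1.41−0.393) = 5.777/1.017 = 5.681 mg/L.
e^(−k_1 t) = e^(−0.393×0.3443) = 0.8735; e^(−k_2 t) = e^(−1.41×0.3443) = 0.6155.
D = 5.681 × (0.8735 − 0.6155) + 3.86 × 0.6155 = 1.466 + 2.376 = 3.841 mg/L.
DO = C_s − D = 9.66 − 3.841 = 5.819 mg/L.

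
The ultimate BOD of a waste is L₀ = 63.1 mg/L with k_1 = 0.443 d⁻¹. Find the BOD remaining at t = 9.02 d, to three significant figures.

L ≈ 1.16 mg/L

L_t = L₀ e^(−k_1 t) = 63.1 × e^(−0.443×9.02) = 63.1 × 0.01839 = 1.161 mg/L.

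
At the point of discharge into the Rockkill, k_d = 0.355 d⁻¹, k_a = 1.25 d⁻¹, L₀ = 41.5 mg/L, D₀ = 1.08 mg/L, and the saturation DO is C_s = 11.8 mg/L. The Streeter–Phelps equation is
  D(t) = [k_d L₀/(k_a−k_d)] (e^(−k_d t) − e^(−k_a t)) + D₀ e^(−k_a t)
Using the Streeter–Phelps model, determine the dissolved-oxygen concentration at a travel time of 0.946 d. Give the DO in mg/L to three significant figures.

DO ≈ 4.75 mg/L

k_d L₀/(k_a−k_d) = 0.355×41.5/(1.25−0.355) = 14.73/0.8950 = 16.46 mg/L.
e^(−k_d t) = e^(−0.355×0.9460) = 0.7147; e^(−k_a t) = e^(−1.25×0.9460) = 0.3065.
D = 16.46 × (0.7147 − 0.3065) + 1.08 × 0.3065 = 6.720 + 0.3310 = 7.051 mg/L.
DO = C_s − D = 11.8 − 7.051 = 4.749 mg/L.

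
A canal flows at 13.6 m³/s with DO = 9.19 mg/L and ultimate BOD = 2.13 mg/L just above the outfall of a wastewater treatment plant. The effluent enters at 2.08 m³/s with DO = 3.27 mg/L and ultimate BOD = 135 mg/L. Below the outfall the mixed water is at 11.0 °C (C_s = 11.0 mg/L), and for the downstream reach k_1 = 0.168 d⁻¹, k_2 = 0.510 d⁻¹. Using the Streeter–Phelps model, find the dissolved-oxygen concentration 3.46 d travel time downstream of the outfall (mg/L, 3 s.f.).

DO ≈ 6.79 mg/L

Mixed DO = (13.6×9.19 + 2.08×3.27)/(13.6+2.08) = 131.8/15.68 = 8.405 mg/L.
Mixed L₀ = (13.6×2.13 + 2.08×135)/(15.68) = 309.8/15.68 = 19.76 mg/L.
Initial deficit D₀ = C_s − DO₀ = 11.0 − 8.405 = 2.595 mg/L.
D(3.46) = [0.168×19.76/(0.510−0.168)](e^(−0.168×3.46) − e^(−0.510×3.46)) + 2.595 e^(−0.510×3.46)
= 9.705 × (0.5592 − 0.1713) + 2.595 × 0.1713 = 4.209 mg/L.
DO = 11.0 − 4.209 = 6.791 mg/L.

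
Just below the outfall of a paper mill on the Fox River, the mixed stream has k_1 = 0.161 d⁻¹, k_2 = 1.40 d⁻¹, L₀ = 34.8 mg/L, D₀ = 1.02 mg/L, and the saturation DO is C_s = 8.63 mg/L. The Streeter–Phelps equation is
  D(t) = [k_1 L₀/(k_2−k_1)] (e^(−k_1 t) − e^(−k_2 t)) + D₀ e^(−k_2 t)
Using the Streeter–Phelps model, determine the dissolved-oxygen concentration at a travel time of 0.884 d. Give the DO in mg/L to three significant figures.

DO ≈ 5.72 mg/L

k_1 L₀/(k_2−k_1) = 0.161×34.8/(1.40−0.161) = 5.603/1.239 = 4.522 mg/L.
e^(−k_1 t) = e^(−0.161×0.8840) = 0.8673; e^(−k_2 t) = e^(−1.40×0.8840) = 0.2901.
D = 4.522 × (0.8673 − 0.2901) + 1.02 × 0.2901 = 2.610 + 0.2959 = 2.906 mg/L.
DO = C_s − D = 8.63 − 2.906 = 5.724 mg/L.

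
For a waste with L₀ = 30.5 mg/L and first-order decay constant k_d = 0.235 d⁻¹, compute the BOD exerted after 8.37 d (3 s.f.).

y ≈ 26.2 mg/L

y_t = L₀(1 − e^(−k_d t)) = 30.5 × (1 − e^(−0.235×8.37))
= 30.5 × (1 − 0.1399) = 30.5 × 0.8601 = 26.23 mg/L.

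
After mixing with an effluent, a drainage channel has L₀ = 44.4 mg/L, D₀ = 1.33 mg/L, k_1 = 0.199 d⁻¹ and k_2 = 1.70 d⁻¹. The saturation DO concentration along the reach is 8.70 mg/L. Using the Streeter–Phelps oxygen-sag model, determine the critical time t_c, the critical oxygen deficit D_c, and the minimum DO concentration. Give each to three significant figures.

At the critical point dD/dt = 0, so k_1 L₀ e^(−k_1 t) = k_2 D. Substituting D(t) from the Streeter–Phelps equation and solving for t gives
t_c = ln[(k_2/k_1)(1 − D₀(k_2−k_1)/(k_1 L₀))] / (k_2−k_1).
Here k_2−k_1 = 1.501 d⁻¹ and 1 − D₀(k_2−k_1)/(k_1 L₀) = 1 − 1.33×1.501/(0.199×44.4) = 0.7741, so
t_c = ln(8.543 × 0.7741) / 1.501 = 1.889 / 1.501 = 1.258 d.
D_c = (k_1/k_2) L₀ e^(−k_1 t_c) = (0.199/1.70) × 44.4 × e^(−0.199×1.258) = 0.1171 × 44.4 × 0.7785 = 4.046 mg/L.
Minimum DO = C_s − D_c = 8.70 − 4.046 = 4.654 mg/L.

t_c ≈ 1.26 d; D_c ≈ 4.05 mg/L; min DO ≈ 4.65 mg/L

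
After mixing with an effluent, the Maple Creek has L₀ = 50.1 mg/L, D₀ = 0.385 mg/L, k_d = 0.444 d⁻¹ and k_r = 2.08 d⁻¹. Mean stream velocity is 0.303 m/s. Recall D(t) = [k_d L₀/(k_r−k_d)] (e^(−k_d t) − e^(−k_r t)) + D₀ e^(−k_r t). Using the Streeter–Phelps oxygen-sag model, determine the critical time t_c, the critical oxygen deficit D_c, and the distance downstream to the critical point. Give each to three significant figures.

t_c ≈ 0.926 d; D_c ≈ 7.09 mg/L; x_c ≈ 24.3 km

t_c = [1/(k_r−k_d)] ln[(k_r/k_d)(1 − D₀(k_r−k_d)/(k_d L₀))]
= [1/(2.08−0.444)] ln[(2.08/0.444)(1 − 0.385×1.636/(0.444×50.1))]
= (1/1.636) ln[4.685 × 0.9717] = 0.6112 × ln(4.552) = 0.6112 × 1.516 = 0.9264 d.
D_c = (k_d/k_r) L₀ e^(−k_d t_c) = (0.444/2.08) × 50.1 × e^(−0.444×0.9264) = 0.2135 × 50.1 × 0.6628 = 7.088 mg/L.
x_c = v t_c = 0.303 m/s × 0.9264 d × 86400 s/d = 24250 m ≈ 24.3 km.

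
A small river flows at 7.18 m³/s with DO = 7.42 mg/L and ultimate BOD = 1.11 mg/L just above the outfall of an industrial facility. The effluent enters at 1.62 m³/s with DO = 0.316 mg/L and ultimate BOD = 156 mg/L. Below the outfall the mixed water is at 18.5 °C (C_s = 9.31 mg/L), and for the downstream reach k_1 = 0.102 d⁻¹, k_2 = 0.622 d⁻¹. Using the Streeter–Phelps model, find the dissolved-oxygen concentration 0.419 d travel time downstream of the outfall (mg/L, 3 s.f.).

DO ≈ 5.76 mg/L

Mixed DO = (7.18×7.42 + 1.62×0.316)/(7.18+1.62) = 53.79/8.800 = 6.112 mg/L.
Mixed L₀ = (7.18×1.11 + 1.62×156)/(8.800) = 260.7/8.800 = 29.62 mg/L.
Initial deficit D₀ = C_s − DO₀ = 9.31 − 6.112 = 3.198 mg/L.
D(0.419) = [0.102×29.62/(0.622−0.102)](e^(−0.102×0.419) − e^(−0.622×0.419)) + 3.198 e^(−0.622×0.419)
= 5.811 × (0.9582 − 0.7706) + 3.198 × 0.7706 = 3.554 mg/L.
DO = 9.31 − 3.554 = 5.756 mg/L.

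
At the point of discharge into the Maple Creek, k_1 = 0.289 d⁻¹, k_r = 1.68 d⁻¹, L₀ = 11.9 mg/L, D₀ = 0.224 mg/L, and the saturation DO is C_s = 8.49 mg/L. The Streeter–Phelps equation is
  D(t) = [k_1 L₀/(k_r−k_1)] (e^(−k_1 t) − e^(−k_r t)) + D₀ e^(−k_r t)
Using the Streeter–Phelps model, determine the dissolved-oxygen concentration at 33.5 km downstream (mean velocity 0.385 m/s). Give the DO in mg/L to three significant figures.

DO ≈ 7.06 mg/L

Travel time t = x/v = 33.5 km / (0.385 m/s) = 33500 m / 0.385 m/s = 87010 s = 1.007 d.
k_1 L₀/(k_r−k_1) = 0.289×11.9/(1.68−0.289) = 3.439/1.391 = 2.472 mg/L.
e^(−k_1 t) = e^(−0.289×1.007) = 0.7475; e^(−k_r t) = e^(−1.68×1.007) = 0.1842.
D = 2.472 × (0.7475 − 0.1842) + 0.224 × 0.1842 = 1.393 + 0.04125 = 1.434 mg/L.
DO = C_s − D = 8.49 − 1.434 = 7.056 mg/L.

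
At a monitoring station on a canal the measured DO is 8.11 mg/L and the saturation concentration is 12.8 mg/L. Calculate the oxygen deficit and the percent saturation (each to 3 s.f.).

D = C_s − C = 12.8 − 8.11 = 4.69 mg/L.
% saturation = 8.11/12.8 × 100 = 63.4 %.

D ≈ 4.69 mg/L; 63.4 % saturation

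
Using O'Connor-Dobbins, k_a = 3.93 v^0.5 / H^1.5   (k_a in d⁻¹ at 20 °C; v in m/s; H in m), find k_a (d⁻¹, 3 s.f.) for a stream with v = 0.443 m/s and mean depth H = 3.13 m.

k_a = 3.93 × 0.443^0.5 / 3.13^1.5 = 3.93 × 0.6656 / 5.538 = 0.4724 d⁻¹.

k_a ≈ 0.472 d⁻¹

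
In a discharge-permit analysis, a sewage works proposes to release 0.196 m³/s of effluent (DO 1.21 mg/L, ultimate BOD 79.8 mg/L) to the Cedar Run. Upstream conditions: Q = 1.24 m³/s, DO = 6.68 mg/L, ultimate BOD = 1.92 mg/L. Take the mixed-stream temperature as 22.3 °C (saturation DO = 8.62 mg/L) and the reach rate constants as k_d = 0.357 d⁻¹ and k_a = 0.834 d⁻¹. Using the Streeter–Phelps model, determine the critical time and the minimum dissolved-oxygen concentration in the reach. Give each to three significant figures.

Mixed DO = (1.24×6.68 + 0.196×1.21)/(1.24+0.196) = 8.520/1.436 = 5.933 mg/L.
Mixed L₀ = (1.24×1.92 + 0.196×79.8)/(1.436) = 18.02/1.436 = 12.55 mg/L.
Initial deficit D₀ = C_s − DO₀ = 8.62 − 5.933 = 2.687 mg/L.
t_c = (1/0.4770) ln[(0.834/0.357)(1 − 2.687×0.4770/(0.357×12.55))] = 2.096 × ln(1.668) = 1.072 d.
D_c = (0.357/0.834) × 12.55 × e^(−0.357×1.072) = 0.4281 × 12.55 × 0.6819 = 3.663 mg/L.
Minimum DO = 8.62 − 3.663 = 4.957 mg/L.

t_c ≈ 1.07 d; minimum DO ≈ 4.96 mg/L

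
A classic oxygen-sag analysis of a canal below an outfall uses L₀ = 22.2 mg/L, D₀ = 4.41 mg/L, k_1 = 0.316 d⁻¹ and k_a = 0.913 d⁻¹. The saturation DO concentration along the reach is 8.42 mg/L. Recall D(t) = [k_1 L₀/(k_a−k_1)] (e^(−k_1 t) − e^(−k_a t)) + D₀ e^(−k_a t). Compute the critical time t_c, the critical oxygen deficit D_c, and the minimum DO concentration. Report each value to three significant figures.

t_c ≈ 0.989 d; D_c ≈ 5.62 mg/L; min DO ≈ 2.80 mg/L

t_c = [1/(k_a−k_1)] ln[(k_a/k_1)(1 − D₀(k_a−k_1)/(k_1 L₀))]
= [1/(0.913−0.316)] ln[(0.913/0.316)(1 − 4.41×0.5970/(0.316×22.2))]
= (1/0.5970) ln[2.889 × 0.6247] = 1.675 × ln(1.805) = 1.675 × 0.5905 = 0.9891 d.
D_c = (k_1/k_a) L₀ e^(−k_1 t_c) = (0.316/0.913) × 22.2 × e^(−0.316×0.9891) = 0.3461 × 22.2 × 0.7316 = 5.621 mg/L.
Minimum DO = C_s − D_c = 8.42 − 5.621 = 2.799 mg/L.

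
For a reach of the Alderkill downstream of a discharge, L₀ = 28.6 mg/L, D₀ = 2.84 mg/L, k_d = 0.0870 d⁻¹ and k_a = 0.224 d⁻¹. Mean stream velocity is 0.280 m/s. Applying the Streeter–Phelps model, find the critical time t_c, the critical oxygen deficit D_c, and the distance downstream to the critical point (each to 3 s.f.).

t_c ≈ 5.66 d; D_c ≈ 6.79 mg/L; x_c ≈ 137 km

t_c = [1/(k_a−k_d)] ln[(k_a/k_d)(1 − D₀(k_a−k_d)/(k_d L₀))]
= [1/(0.224−0.0870)] ln[(0.224/0.0870)(1 − 2.84×0.1370/(0.0870×28.6))]
= (1/0.1370) ln[2.575 × 0.8436] = 7.299 × ln(2.172) = 7.299 × 0.7757 = 5.662 d.
D_c = (k_d/k_a) L₀ e^(−k_d t_c) = (0.0870/0.224) × 28.6 × e^(−0.0870×5.662) = 0.3884 × 28.6 × 0.6110 = 6.787 mg/L.
x_c = v t_c = 0.280 m/s × 5.662 d × 86400 s/d = 137000 m ≈ 137 km.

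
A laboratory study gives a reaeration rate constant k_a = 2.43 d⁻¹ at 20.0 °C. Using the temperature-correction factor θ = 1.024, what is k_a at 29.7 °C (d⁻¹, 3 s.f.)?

k_a(T₂) = k_a(T₁) · θ^(T₂−T₁) = 2.43 × 1.024^(29.7−20.0)
= 2.43 × 1.024^9.70 = 2.43 × 1.259 = 3.059 d⁻¹.

k_a ≈ 3.06 d⁻¹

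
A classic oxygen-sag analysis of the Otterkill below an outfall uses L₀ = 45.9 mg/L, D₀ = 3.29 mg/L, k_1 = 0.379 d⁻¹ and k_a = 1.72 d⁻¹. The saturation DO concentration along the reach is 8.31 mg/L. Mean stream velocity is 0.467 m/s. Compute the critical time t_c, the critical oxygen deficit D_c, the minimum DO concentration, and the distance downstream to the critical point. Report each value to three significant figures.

t_c ≈ 0.910 d; D_c ≈ 7.16 mg/L; min DO ≈ 1.15 mg/L; x_c ≈ 36.7 km

With k_a/k_1 = 4.538 and 1 − D₀(k_a−k_1)/(k_1 L₀) = 0.7464,
t_c = ln(4.538 × 0.7464) / (1.72 − 0.379) = ln(3.387) / 1.341 = 1.220/1.341 = 0.9098 d.
D_c = (k_1/k_a) L₀ e^(−k_1 t_c) = (0.379/1.72) × 45.9 × e^(−0.379×0.9098) = 0.2203 × 45.9 × 0.7084 = 7.164 mg/L.
Minimum DO = C_s − D_c = 8.31 − 7.164 = 1.146 mg/L.
x_c = v t_c = 0.467 m/s × 0.9098 d × 86400 s/d = 36710 m ≈ 36.7 km.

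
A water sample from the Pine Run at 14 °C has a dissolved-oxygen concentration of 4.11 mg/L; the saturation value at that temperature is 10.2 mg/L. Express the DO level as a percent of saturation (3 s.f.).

% saturation = C/C_s × 100 = 4.11/10.2 × 100 = 40.3 %.

40.3 % saturation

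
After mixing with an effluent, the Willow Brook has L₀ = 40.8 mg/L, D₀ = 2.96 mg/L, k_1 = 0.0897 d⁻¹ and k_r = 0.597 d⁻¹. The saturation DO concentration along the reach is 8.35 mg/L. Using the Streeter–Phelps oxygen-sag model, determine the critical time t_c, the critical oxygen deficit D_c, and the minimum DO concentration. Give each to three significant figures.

t_c ≈ 2.70 d; D_c ≈ 4.81 mg/L; min DO ≈ 3.54 mg/L

At the critical point dD/dt = 0, so k_1 L₀ e^(−k_1 t) = k_r D. Substituting D(t) from the Streeter–Phelps equation and solving for t gives
t_c = ln[(k_r/k_1)(1 − D₀(k_r−k_1)/(k_1 L₀))] / (k_r−k_1).
Here k_r−k_1 = 0.5073 d⁻¹ and 1 − D₀(k_r−k_1)/(k_1 L₀) = 1 − 2.96×0.5073/(0.0897×40.8) = 0.5897, so
t_c = ln(6.656 × 0.5897) / 0.5073 = 1.367 / 0.5073 = 2.695 d.
L(t_c) = L₀ e^(−k_1 t_c) = 40.8 × 0.7852 = 32.04 mg/L, and at the critical point k_r D_c = k_1 L, so D_c = (0.0897/0.597) × 32.04 = 4.814 mg/L.
Minimum DO = C_s − D_c = 8.35 − 4.814 = 3.536 mg/L.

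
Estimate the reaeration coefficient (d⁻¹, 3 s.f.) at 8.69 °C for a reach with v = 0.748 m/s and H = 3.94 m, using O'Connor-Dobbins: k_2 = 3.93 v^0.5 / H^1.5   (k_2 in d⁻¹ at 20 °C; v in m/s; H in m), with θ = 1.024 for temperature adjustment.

k_2 ≈ 0.332 d⁻¹

k_2(20) = 3.93 × 0.748^0.5 / 3.94^1.5 = 3.93 × 0.8649 / 7.821 = 0.4346 d⁻¹.
k_2(8.69) = 0.4346 × 1.024^(8.69−20) = 0.4346 × 0.7647 = 0.3324 d⁻¹.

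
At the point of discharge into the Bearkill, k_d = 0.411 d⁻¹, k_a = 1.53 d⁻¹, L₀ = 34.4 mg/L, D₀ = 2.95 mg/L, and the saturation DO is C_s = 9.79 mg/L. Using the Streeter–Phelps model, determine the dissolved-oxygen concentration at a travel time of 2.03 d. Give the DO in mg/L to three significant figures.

k_d L₀/(k_a−k_d) = 0.411×34.4/(1.53−0.411) = 14.14/1.119 = 12.63 mg/L.
e^(−k_d t) = e^(−0.411×2.030) = 0.4342; e^(−k_a t) = e^(−1.53×2.030) = 0.04478.
D = 12.63 × (0.4342 − 0.04478) + 2.95 × 0.04478 = 4.920 + 0.1321 = 5.052 mg/L.
DO = C_s − D = 9.79 − 5.052 = 4.738 mg/L.

DO ≈ 4.74 mg/L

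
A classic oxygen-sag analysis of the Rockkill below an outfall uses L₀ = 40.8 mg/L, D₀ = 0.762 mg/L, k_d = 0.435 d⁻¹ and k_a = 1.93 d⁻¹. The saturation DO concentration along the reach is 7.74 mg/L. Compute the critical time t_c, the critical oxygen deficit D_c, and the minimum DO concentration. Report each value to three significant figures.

t_c ≈ 0.952 d; D_c ≈ 6.08 mg/L; min DO ≈ 1.66 mg/L

With k_a/k_d = 4.437 and 1 − D₀(k_a−k_d)/(k_d L₀) = 0.9358,
t_c = ln(4.437 × 0.9358) / (1.93 − 0.435) = ln(4.152) / 1.495 = 1.424/1.495 = 0.9522 d.
D_c = (k_d/k_a) L₀ e^(−k_d t_c) = (0.435/1.93) × 40.8 × e^(−0.435×0.9522) = 0.2254 × 40.8 × 0.6609 = 6.077 mg/L.
Minimum DO = C_s − D_c = 7.74 − 6.077 = 1.663 mg/L.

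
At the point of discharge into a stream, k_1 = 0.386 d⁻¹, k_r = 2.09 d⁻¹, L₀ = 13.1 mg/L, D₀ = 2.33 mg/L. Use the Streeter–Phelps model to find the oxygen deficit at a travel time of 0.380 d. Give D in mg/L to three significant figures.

k_1 L₀/(k_r−k_1) = 0.386×13.1/(2.09−0.386) = 5.057/1.704 = 2.967 mg/L.
e^(−k_1 t) = e^(−0.386×0.3800) = 0.8636; e^(−k_r t) = e^(−2.09×0.3800) = 0.4519.
D = 2.967 × (0.8636 − 0.4519) + 2.33 × 0.4519 = 1.222 + 1.053 = 2.275 mg/L.

D ≈ 2.27 mg/L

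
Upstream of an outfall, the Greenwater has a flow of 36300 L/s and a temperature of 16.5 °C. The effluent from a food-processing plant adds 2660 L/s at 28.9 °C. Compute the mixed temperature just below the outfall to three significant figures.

17.3 °C

Flow-weighted mixing: C = (Q_r C_r + Q_w C_w)/(Q_r + Q_w)
= (36300×16.5 + 2660×28.9)/(36300 + 2660) = 675800/38960 = 17.35 °C.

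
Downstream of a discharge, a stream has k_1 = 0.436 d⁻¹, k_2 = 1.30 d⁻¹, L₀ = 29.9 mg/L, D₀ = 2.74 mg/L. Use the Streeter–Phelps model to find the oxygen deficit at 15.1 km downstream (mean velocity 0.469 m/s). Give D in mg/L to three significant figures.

D ≈ 5.22 mg/L

Travel time t = x/v = 15.1 km / (0.469 m/s) = 15100 m / 0.469 m/s = 32200 s = 0.3726 d.
k_1 L₀/(k_2−k_1) = 0.436×29.9/(1.30−0.436) = 13.04/0.8640 = 15.09 mg/L.
e^(−k_1 t) = e^(−0.436×0.3726) = 0.8500; e^(−k_2 t) = e^(−1.30×0.3726) = 0.6160.
D = 15.09 × (0.8500 − 0.6160) + 2.74 × 0.6160 = 3.531 + 1.688 = 5.219 mg/L.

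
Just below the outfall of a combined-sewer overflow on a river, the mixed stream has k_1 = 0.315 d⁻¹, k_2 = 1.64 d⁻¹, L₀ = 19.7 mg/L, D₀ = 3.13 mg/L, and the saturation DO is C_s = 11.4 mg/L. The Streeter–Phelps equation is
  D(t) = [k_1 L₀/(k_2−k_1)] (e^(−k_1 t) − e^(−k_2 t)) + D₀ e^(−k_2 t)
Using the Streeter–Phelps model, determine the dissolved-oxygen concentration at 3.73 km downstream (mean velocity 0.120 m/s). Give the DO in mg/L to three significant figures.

Travel time t = x/v = 3.73 km / (0.120 m/s) = 3730 m / 0.120 m/s = 31080 s = 0.3598 d.
k_1 L₀/(k_2−k_1) = 0.315×19.7/(1.64−0.315) = 6.205/1.325 = 4.683 mg/L.
e^(−k_1 t) = e^(−0.315×0.3598) = 0.8929; e^(−k_2 t) = e^(−1.64×0.3598) = 0.5543.
D = 4.683 × (0.8929 − 0.5543) + 3.13 × 0.5543 = 1.586 + 1.735 = 3.321 mg/L.
DO = C_s − D = 11.4 − 3.321 = 8.079 mg/L.

DO ≈ 8.08 mg/L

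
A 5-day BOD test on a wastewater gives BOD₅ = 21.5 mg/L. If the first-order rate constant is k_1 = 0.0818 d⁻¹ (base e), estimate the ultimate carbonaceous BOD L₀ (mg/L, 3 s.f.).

L₀ ≈ 64.0 mg/L

BOD₅ = L₀(1 − e^(−5k_1)) ⇒ L₀ = BOD₅ / (1 − e^(−5×0.0818))
= 21.5 / (1 − 0.6643) = 21.5 / 0.3357 = 64.05 mg/L.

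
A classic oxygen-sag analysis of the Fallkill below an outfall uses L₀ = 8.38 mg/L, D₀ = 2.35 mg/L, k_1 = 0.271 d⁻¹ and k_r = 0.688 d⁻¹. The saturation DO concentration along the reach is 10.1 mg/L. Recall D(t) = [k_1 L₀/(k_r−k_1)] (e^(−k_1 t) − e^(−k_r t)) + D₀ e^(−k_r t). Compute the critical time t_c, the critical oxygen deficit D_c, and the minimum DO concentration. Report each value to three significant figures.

t_c ≈ 0.880 d; D_c ≈ 2.60 mg/L; min DO ≈ 7.50 mg/L

At the critical point dD/dt = 0, so k_1 L₀ e^(−k_1 t) = k_r D. Substituting D(t) from the Streeter–Phelps equation and solving for t gives
t_c = ln[(k_r/k_1)(1 − D₀(k_r−k_1)/(k_1 L₀))] / (k_r−k_1).
Here k_r−k_1 = 0.4170 d⁻¹ and 1 − D₀(k_r−k_1)/(k_1 L₀) = 1 − 2.35×0.4170/(0.271×8.38) = 0.5685, so
t_c = ln(2.539 × 0.5685) / 0.4170 = 0.3669 / 0.4170 = 0.8799 d.
L(t_c) = L₀ e^(−k_1 t_c) = 8.38 × 0.7879 = 6.602 mg/L, and at the critical point k_r D_c = k_1 L, so D_c = (0.271/0.688) × 6.602 = 2.601 mg/L.
Minimum DO = C_s − D_c = 10.1 − 2.601 = 7.499 mg/L.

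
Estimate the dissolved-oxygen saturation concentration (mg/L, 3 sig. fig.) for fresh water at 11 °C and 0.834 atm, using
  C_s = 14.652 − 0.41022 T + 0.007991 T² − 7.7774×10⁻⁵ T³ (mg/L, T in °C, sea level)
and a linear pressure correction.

At sea level: C_s = 14.652 − 0.41022×11 + 0.007991×11² − 7.7774×10⁻⁵×11³ = 11.00 mg/L.
Pressure correction: C_s' = 11.00 × 0.834 = 9.176 mg/L.

C_s ≈ 9.18 mg/L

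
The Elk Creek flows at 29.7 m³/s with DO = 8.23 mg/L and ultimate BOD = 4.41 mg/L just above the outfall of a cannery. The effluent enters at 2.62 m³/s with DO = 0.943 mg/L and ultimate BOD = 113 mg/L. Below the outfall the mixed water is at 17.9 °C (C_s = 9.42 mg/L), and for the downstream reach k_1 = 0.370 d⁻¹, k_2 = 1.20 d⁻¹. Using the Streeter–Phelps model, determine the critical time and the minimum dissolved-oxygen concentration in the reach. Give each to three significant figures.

t_c ≈ 0.984 d; minimum DO ≈ 6.59 mg/L

Mixed DO = (29.7×8.23 + 2.62×0.943)/(29.7+2.62) = 246.9/32.32 = 7.639 mg/L.
Mixed L₀ = (29.7×4.41 + 2.62×113)/(32.32) = 427.0/32.32 = 13.21 mg/L.
Initial deficit D₀ = C_s − DO₀ = 9.42 − 7.639 = 1.781 mg/L.
t_c = (1/0.8300) ln[(1.20/0.370)(1 − 1.781×0.8300/(0.370×13.21))] = 1.205 × ln(2.263) = 0.9838 d.
D_c = (0.370/1.20) × 13.21 × e^(−0.370×0.9838) = 0.3083 × 13.21 × 0.6949 = 2.831 mg/L.
Minimum DO = 9.42 − 2.831 = 6.589 mg/L.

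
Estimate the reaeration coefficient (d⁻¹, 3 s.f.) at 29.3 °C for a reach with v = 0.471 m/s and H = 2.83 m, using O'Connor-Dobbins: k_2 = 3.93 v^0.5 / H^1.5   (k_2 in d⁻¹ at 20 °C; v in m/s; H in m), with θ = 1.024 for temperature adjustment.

k_2 ≈ 0.706 d⁻¹

k_2(20) = 3.93 × 0.471^0.5 / 2.83^1.5 = 3.93 × 0.6863 / 4.761 = 0.5665 d⁻¹.
k_2(29.3) = 0.5665 × 1.024^(29.3−20) = 0.5665 × 1.247 = 0.7063 d⁻¹.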